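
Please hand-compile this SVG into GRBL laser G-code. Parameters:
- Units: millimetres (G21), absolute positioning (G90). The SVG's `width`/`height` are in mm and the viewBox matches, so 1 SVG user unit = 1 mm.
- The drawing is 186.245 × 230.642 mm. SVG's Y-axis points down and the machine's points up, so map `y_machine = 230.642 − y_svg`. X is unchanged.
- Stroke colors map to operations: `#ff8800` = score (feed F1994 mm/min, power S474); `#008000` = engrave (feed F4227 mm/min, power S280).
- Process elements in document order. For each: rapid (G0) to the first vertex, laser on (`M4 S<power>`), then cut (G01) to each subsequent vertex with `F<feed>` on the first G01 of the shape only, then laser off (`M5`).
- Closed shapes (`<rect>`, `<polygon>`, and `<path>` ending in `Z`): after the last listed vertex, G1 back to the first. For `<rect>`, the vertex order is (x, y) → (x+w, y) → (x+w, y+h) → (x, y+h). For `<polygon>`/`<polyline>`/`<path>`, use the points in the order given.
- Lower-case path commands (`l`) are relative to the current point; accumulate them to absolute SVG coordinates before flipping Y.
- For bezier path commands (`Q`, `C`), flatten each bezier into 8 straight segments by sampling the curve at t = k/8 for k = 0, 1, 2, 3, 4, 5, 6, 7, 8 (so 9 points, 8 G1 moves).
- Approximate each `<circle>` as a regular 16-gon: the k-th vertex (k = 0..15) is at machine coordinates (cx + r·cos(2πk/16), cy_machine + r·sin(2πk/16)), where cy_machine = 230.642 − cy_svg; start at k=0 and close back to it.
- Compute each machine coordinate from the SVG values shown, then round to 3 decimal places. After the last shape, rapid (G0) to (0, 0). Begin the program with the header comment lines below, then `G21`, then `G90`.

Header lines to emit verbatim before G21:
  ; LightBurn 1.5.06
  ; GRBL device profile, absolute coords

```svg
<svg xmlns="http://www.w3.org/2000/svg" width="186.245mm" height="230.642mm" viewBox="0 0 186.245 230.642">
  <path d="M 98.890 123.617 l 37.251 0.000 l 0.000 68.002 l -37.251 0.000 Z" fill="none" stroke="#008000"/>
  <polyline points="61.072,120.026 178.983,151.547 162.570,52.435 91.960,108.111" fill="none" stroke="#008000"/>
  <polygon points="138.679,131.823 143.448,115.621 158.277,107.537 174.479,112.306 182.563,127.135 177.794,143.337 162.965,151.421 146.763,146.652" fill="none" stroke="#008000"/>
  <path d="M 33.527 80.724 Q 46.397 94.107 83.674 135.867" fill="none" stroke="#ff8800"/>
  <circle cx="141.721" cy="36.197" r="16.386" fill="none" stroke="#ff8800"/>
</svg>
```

viewBox `0 0 186.245 230.642` with mm width/height → 1 unit = 1 mm. Flip: y_m = 230.642 − y_svg.

**Shape 1** — `<path>` rectangle, stroke `#008000` → engrave (S280, F4227). Machine vertices: (98.890,107.025) → (136.141,107.025) → (136.141,39.023) → (98.890,39.023) → (98.890,107.025). Closed: final G1 returns to the first vertex.

**Shape 2** — `<polyline>` open polyline, stroke `#008000` → engrave (S280, F4227). Machine vertices: (61.072,110.616) → (178.983,79.095) → (162.570,178.207) → (91.960,122.531). Open path.

**Shape 3** — `<polygon>` regular polygon, stroke `#008000` → engrave (S280, F4227). Machine vertices: (138.679,98.819) → (143.448,115.021) → (158.277,123.105) → (174.479,118.336) → (182.563,103.507) → (177.794,87.305) → (162.965,79.221) → (146.763,83.990) → (138.679,98.819). Closed: final G1 returns to the first vertex.

**Shape 4** — `<path>` quadratic bezier, stroke `#ff8800` → score (S474, F1994). Control points (SVG): P0=(33.527,80.724), P1=(46.397,94.107), P2=(83.674,135.867); sampled at t=k/8. Machine vertices: (33.527,149.918) → (37.126,146.129) → (41.487,141.453) → (46.612,135.890) → (52.499,129.441) → (59.148,122.104) → (66.561,113.881) → (74.736,104.772) → (83.674,94.775). Open path.

**Shape 5** — `<circle>` circle, stroke `#ff8800` → score (S474, F1994). Machine vertices: (158.107,194.445) → (156.860,200.716) → (153.308,206.032) → (147.992,209.584) → (141.721,210.831) → (135.450,209.584) → (130.134,206.032) → (126.582,200.716) → (125.335,194.445) → (126.582,188.174) → (130.134,182.858) → (135.450,179.306) → (141.721,178.059) → (147.992,179.306) → (153.308,182.858) → (156.860,188.174) → (158.107,194.445). Closed: final G1 returns to the first vertex.

; LightBurn 1.5.06
; GRBL device profile, absolute coords
G21
G90
G0 X98.890 Y107.025
M4 S280
G01 X136.141 Y107.025 F4227
G01 X136.141 Y39.023
G01 X98.890 Y39.023
G01 X98.890 Y107.025
M5
G0 X61.072 Y110.616
M4 S280
G01 X178.983 Y79.095 F4227
G01 X162.570 Y178.207
G01 X91.960 Y122.531
M5
G0 X138.679 Y98.819
M4 S280
G01 X143.448 Y115.021 F4227
G01 X158.277 Y123.105
G01 X174.479 Y118.336
G01 X182.563 Y103.507
G01 X177.794 Y87.305
G01 X162.965 Y79.221
G01 X146.763 Y83.990
G01 X138.679 Y98.819
M5
G0 X33.527 Y149.918
M4 S474
G01 X37.126 Y146.129 F1994
G01 X41.487 Y141.453
G01 X46.612 Y135.890
G01 X52.499 Y129.441
G01 X59.148 Y122.104
G01 X66.561 Y113.881
G01 X74.736 Y104.772
G01 X83.674 Y94.775
M5
G0 X158.107 Y194.445
M4 S474
G01 X156.860 Y200.716 F1994
G01 X153.308 Y206.032
G01 X147.992 Y209.584
G01 X141.721 Y210.831
G01 X135.450 Y209.584
G01 X130.134 Y206.032
G01 X126.582 Y200.716
G01 X125.335 Y194.445
G01 X126.582 Y188.174
G01 X130.134 Y182.858
G01 X135.450 Y179.306
G01 X141.721 Y178.059
G01 X147.992 Y179.306
G01 X153.308 Y182.858
G01 X156.860 Y188.174
G01 X158.107 Y194.445
M5
G0 X0.000 Y0.000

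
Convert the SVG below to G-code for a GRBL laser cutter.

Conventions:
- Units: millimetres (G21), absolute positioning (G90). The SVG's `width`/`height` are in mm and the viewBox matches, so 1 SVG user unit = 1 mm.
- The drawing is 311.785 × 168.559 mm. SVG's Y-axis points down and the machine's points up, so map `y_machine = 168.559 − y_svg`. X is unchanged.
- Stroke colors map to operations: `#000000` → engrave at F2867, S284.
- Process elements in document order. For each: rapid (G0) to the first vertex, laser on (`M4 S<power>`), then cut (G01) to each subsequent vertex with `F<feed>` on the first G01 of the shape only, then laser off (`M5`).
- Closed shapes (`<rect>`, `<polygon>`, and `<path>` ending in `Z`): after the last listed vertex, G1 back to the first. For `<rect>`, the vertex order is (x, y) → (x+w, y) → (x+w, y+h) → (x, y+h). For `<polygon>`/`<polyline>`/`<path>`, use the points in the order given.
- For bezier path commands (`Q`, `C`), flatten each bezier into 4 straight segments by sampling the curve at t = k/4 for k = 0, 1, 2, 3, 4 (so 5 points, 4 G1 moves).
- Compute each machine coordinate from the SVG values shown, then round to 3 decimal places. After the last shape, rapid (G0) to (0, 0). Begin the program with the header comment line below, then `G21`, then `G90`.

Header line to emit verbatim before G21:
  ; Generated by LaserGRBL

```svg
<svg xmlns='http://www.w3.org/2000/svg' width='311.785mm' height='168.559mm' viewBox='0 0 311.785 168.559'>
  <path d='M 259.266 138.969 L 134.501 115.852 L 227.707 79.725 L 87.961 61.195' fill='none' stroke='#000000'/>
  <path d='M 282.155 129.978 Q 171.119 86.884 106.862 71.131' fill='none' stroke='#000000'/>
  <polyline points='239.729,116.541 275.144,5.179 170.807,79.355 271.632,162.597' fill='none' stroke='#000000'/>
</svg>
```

1 u = 1 mm; y_m = 168.559 − y.

[1] `<path>` open polyline, #000000→engrave S284 F2867: (259.266,29.590) → (134.501,52.707) → (227.707,88.834) → (87.961,107.364)

[2] `<path>` quadratic bezier, #000000→engrave S284 F2867: (282.155,38.581) → (229.561,58.419) → (182.814,74.840) → (141.914,87.843) → (106.862,97.428)

[3] `<polyline>` open polyline, #000000→engrave S284 F2867: (239.729,52.018) → (275.144,163.380) → (170.807,89.204) → (271.632,5.962)

; Generated by LaserGRBL
G21
G90
G0 X259.266 Y29.590
M4 S284
G01 X134.501 Y52.707 F2867
G01 X227.707 Y88.834
G01 X87.961 Y107.364
M5
G0 X282.155 Y38.581
M4 S284
G01 X229.561 Y58.419 F2867
G01 X182.814 Y74.840
G01 X141.914 Y87.843
G01 X106.862 Y97.428
M5
G0 X239.729 Y52.018
M4 S284
G01 X275.144 Y163.380 F2867
G01 X170.807 Y89.204
G01 X271.632 Y5.962
M5
G0 X0.000 Y0.000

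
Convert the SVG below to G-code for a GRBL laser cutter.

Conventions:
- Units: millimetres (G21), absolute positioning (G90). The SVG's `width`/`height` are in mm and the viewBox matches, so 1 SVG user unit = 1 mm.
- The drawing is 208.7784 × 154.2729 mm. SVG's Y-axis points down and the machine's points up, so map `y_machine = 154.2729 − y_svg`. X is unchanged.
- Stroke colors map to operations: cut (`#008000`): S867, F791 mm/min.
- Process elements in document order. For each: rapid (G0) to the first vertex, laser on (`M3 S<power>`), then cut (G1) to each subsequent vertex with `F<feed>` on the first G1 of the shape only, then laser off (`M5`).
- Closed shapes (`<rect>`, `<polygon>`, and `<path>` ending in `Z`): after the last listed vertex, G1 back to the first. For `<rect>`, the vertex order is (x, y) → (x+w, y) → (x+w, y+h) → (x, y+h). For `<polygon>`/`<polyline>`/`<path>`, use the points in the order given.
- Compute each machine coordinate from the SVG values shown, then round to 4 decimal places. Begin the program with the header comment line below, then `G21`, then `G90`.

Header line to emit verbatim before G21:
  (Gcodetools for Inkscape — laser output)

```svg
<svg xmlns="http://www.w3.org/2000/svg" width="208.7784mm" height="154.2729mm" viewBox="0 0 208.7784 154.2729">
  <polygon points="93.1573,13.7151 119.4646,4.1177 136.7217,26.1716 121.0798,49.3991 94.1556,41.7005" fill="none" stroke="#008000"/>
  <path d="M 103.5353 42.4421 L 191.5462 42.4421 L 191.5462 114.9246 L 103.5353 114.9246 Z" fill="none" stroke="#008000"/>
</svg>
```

viewBox `0 0 208.7784 154.2729` with mm width/height → 1 unit = 1 mm. Flip: y_m = 154.2729 − y_svg.

**Shape 1** — `<polygon>` regular polygon, stroke `#008000` → cut (S867, F791). Machine vertices: (93.1573,140.5578) → (119.4646,150.1552) → (136.7217,128.1013) → (121.0798,104.8738) → (94.1556,112.5724) → (93.1573,140.5578). Closed: final G1 returns to the first vertex.

**Shape 2** — `<path>` rectangle, stroke `#008000` → cut (S867, F791). Machine vertices: (103.5353,111.8308) → (191.5462,111.8308) → (191.5462,39.3483) → (103.5353,39.3483) → (103.5353,111.8308). Closed: final G1 returns to the first vertex.

(Gcodetools for Inkscape — laser output)
G21
G90
G0 X93.1573 Y140.5578
M3 S867
G1 X119.4646 Y150.1552 F791
G1 X136.7217 Y128.1013
G1 X121.0798 Y104.8738
G1 X94.1556 Y112.5724
G1 X93.1573 Y140.5578
M5
G0 X103.5353 Y111.8308
M3 S867
G1 X191.5462 Y111.8308 F791
G1 X191.5462 Y39.3483
G1 X103.5353 Y39.3483
G1 X103.5353 Y111.8308
M5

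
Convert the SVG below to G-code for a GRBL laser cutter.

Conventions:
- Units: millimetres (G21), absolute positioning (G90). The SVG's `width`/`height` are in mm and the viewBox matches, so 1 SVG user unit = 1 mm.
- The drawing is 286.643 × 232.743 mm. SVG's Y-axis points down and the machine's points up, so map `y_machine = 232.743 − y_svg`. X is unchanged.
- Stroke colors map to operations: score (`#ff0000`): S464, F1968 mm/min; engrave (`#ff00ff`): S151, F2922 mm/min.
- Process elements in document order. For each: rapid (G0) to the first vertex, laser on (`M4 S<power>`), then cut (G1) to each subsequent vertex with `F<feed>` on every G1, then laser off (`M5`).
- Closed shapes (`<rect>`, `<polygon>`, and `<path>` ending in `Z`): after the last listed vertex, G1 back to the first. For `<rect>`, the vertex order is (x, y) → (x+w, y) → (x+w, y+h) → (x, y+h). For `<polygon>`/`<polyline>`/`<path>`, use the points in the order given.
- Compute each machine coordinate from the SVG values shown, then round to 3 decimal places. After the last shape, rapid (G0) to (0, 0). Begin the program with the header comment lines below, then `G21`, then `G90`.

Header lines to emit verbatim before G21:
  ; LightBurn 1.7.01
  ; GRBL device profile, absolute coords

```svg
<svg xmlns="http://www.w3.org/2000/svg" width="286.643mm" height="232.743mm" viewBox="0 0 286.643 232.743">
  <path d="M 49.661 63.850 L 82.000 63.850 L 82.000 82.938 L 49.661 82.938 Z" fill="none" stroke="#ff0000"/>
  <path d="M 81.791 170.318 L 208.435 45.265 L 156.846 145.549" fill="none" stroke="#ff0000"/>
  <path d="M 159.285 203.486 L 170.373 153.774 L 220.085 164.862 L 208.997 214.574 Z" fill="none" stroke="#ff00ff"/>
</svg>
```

; LightBurn 1.7.01
; GRBL device profile, absolute coords
G21
G90
G0 X49.661 Y168.893
M4 S464
G1 X82.000 Y168.893 F1968
G1 X82.000 Y149.805 F1968
G1 X49.661 Y149.805 F1968
G1 X49.661 Y168.893 F1968
M5
G0 X81.791 Y62.425
M4 S464
G1 X208.435 Y187.478 F1968
G1 X156.846 Y87.194 F1968
M5
G0 X159.285 Y29.257
M4 S151
G1 X170.373 Y78.969 F2922
G1 X220.085 Y67.881 F2922
G1 X208.997 Y18.169 F2922
G1 X159.285 Y29.257 F2922
M5
G0 X0.000 Y0.000

1 u = 1 mm; y_m = 232.743 − y.

[1] `<path>` rectangle, #ff0000→score S464 F1968: (49.661,168.893) → (82.000,168.893) → (82.000,149.805) → (49.661,149.805) → (49.661,168.893) (closed)

[2] `<path>` open polyline, #ff0000→score S464 F1968: (81.791,62.425) → (208.435,187.478) → (156.846,87.194)

[3] `<path>` regular polygon, #ff00ff→engrave S151 F2922: (159.285,29.257) → (170.373,78.969) → (220.085,67.881) → (208.997,18.169) → (159.285,29.257) (closed)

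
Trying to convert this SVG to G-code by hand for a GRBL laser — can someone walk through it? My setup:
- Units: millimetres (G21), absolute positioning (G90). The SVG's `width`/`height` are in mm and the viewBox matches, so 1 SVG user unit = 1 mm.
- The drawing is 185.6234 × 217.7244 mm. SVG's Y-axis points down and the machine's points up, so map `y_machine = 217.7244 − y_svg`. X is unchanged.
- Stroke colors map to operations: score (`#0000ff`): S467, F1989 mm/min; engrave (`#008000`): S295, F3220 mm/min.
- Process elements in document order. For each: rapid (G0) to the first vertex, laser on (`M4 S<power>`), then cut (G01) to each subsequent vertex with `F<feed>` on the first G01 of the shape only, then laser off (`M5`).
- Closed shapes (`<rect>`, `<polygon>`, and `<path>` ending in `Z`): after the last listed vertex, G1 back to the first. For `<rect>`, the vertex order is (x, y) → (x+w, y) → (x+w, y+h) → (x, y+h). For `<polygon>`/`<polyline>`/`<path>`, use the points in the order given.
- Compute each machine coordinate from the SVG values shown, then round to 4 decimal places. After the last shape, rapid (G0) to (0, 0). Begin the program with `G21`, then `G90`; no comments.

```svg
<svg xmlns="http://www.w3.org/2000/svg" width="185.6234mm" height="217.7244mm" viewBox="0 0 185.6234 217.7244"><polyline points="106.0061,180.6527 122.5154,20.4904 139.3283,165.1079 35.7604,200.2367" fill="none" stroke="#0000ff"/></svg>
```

1 u = 1 mm; y_m = 217.7244 − y.

[1] `<polyline>` open polyline, #0000ff→score S467 F1989: (106.0061,37.0717) → (122.5154,197.2340) → (139.3283,52.6165) → (35.7604,17.4877)

G21
G90
G0 X106.0061 Y37.0717
M4 S467
G01 X122.5154 Y197.2340 F1989
G01 X139.3283 Y52.6165
G01 X35.7604 Y17.4877
M5
G0 X0.0000 Y0.0000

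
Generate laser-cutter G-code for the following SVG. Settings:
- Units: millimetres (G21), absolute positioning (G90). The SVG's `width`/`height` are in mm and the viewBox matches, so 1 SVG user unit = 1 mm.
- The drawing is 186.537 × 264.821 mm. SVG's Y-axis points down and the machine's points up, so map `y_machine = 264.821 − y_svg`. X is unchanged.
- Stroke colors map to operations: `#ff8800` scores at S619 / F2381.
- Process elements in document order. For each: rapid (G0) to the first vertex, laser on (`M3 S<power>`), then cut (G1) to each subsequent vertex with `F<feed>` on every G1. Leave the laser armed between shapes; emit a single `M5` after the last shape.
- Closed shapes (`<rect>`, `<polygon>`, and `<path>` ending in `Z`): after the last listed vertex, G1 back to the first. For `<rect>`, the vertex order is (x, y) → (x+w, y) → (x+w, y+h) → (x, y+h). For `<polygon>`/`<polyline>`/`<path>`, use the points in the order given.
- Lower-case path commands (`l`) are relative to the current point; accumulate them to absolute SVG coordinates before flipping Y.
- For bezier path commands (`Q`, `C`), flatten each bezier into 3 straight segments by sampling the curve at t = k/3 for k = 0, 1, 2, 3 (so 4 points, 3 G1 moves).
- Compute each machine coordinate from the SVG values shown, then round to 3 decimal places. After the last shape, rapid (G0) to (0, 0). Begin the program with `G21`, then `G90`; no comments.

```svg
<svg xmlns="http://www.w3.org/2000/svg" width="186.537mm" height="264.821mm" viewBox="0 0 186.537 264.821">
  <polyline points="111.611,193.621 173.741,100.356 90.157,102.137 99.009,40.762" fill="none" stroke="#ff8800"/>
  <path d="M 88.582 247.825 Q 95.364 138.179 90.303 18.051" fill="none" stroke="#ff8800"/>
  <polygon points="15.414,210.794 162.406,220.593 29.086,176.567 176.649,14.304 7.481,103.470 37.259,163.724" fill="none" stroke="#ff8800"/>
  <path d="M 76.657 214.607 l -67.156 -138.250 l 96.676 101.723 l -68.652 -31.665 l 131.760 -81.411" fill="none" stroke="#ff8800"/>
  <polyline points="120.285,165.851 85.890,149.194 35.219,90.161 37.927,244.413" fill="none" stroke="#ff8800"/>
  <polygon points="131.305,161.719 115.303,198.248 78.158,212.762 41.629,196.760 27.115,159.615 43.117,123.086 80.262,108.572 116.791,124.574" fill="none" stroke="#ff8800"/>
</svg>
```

1 u = 1 mm; y_m = 264.821 − y.

[1] `<polyline>` open polyline, #ff8800→score S619 F2381: (111.611,71.200) → (173.741,164.465) → (90.157,162.684) → (99.009,224.059)

[2] `<path>` quadratic bezier, #ff8800→score S619 F2381: (88.582,16.996) → (91.787,91.258) → (92.361,167.849) → (90.303,246.770)

[3] `<polygon>` closed polygon, #ff8800→score S619 F2381: (15.414,54.027) → (162.406,44.228) → (29.086,88.254) → (176.649,250.517) → (7.481,161.351) → (37.259,101.097) → (15.414,54.027) (closed)

[4] `<path>` open polyline, #ff8800→score S619 F2381: (76.657,50.214) → (9.501,188.464) → (106.177,86.741) → (37.525,118.406) → (169.285,199.817)

[5] `<polyline>` open polyline, #ff8800→score S619 F2381: (120.285,98.970) → (85.890,115.627) → (35.219,174.660) → (37.927,20.408)

[6] `<polygon>` regular polygon, #ff8800→score S619 F2381: (131.305,103.102) → (115.303,66.573) → (78.158,52.059) → (41.629,68.061) → (27.115,105.206) → (43.117,141.735) → (80.262,156.249) → (116.791,140.247) → (131.305,103.102) (closed)

G21
G90
G0 X111.611 Y71.200
M3 S619
G1 X173.741 Y164.465 F2381
G1 X90.157 Y162.684 F2381
G1 X99.009 Y224.059 F2381
G0 X88.582 Y16.996
M3 S619
G1 X91.787 Y91.258 F2381
G1 X92.361 Y167.849 F2381
G1 X90.303 Y246.770 F2381
G0 X15.414 Y54.027
M3 S619
G1 X162.406 Y44.228 F2381
G1 X29.086 Y88.254 F2381
G1 X176.649 Y250.517 F2381
G1 X7.481 Y161.351 F2381
G1 X37.259 Y101.097 F2381
G1 X15.414 Y54.027 F2381
G0 X76.657 Y50.214
M3 S619
G1 X9.501 Y188.464 F2381
G1 X106.177 Y86.741 F2381
G1 X37.525 Y118.406 F2381
G1 X169.285 Y199.817 F2381
G0 X120.285 Y98.970
M3 S619
G1 X85.890 Y115.627 F2381
G1 X35.219 Y174.660 F2381
G1 X37.927 Y20.408 F2381
G0 X131.305 Y103.102
M3 S619
G1 X115.303 Y66.573 F2381
G1 X78.158 Y52.059 F2381
G1 X41.629 Y68.061 F2381
G1 X27.115 Y105.206 F2381
G1 X43.117 Y141.735 F2381
G1 X80.262 Y156.249 F2381
G1 X116.791 Y140.247 F2381
G1 X131.305 Y103.102 F2381
M5
G0 X0.000 Y0.000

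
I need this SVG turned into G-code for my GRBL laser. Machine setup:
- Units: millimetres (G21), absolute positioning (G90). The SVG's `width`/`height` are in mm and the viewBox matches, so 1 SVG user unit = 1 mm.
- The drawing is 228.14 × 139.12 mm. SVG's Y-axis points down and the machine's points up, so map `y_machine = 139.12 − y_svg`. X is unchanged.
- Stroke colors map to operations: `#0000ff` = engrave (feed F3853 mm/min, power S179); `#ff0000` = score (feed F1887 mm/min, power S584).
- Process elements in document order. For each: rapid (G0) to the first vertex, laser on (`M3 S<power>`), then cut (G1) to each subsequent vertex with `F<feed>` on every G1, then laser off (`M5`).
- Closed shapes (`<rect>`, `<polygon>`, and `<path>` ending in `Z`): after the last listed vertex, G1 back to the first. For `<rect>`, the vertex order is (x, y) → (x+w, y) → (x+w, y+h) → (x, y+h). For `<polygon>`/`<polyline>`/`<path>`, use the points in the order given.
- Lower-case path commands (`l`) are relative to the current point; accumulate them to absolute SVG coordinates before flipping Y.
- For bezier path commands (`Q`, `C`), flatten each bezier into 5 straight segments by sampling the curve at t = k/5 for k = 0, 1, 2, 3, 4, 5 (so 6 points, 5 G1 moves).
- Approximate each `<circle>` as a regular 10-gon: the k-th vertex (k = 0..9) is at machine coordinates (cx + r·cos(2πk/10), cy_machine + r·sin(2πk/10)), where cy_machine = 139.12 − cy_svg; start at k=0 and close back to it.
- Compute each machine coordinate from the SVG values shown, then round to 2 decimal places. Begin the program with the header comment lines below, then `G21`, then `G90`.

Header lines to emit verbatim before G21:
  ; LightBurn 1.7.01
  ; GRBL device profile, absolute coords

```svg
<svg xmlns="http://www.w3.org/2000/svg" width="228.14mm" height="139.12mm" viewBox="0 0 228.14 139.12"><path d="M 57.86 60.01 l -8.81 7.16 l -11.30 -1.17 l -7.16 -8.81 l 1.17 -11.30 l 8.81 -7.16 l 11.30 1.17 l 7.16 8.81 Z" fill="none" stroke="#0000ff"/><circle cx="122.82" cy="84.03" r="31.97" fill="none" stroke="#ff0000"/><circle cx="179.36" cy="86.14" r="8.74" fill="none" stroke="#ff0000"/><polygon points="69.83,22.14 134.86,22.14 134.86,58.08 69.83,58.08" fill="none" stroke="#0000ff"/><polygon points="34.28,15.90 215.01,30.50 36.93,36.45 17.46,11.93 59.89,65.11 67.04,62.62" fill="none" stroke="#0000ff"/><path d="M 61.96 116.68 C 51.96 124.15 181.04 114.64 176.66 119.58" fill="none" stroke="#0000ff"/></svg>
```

; LightBurn 1.7.01
; GRBL device profile, absolute coords
G21
G90
G0 X57.86 Y79.11
M3 S179
G1 X49.05 Y71.95 F3853
G1 X37.75 Y73.12 F3853
G1 X30.59 Y81.93 F3853
G1 X31.76 Y93.23 F3853
G1 X40.57 Y100.39 F3853
G1 X51.87 Y99.22 F3853
G1 X59.03 Y90.41 F3853
G1 X57.86 Y79.11 F3853
M5
G0 X154.79 Y55.09
M3 S584
G1 X148.68 Y73.88 F1887
G1 X132.70 Y85.50 F1887
G1 X112.94 Y85.50 F1887
G1 X96.96 Y73.88 F1887
G1 X90.85 Y55.09 F1887
G1 X96.96 Y36.30 F1887
G1 X112.94 Y24.68 F1887
G1 X132.70 Y24.68 F1887
G1 X148.68 Y36.30 F1887
G1 X154.79 Y55.09 F1887
M5
G0 X188.10 Y52.98
M3 S584
G1 X186.43 Y58.12 F1887
G1 X182.06 Y61.29 F1887
G1 X176.66 Y61.29 F1887
G1 X172.29 Y58.12 F1887
G1 X170.62 Y52.98 F1887
G1 X172.29 Y47.84 F1887
G1 X176.66 Y44.67 F1887
G1 X182.06 Y44.67 F1887
G1 X186.43 Y47.84 F1887
G1 X188.10 Y52.98 F1887
M5
G0 X69.83 Y116.98
M3 S179
G1 X134.86 Y116.98 F3853
G1 X134.86 Y81.04 F3853
G1 X69.83 Y81.04 F3853
G1 X69.83 Y116.98 F3853
M5
G0 X34.28 Y123.22
M3 S179
G1 X215.01 Y108.62 F3853
G1 X36.93 Y102.67 F3853
G1 X17.46 Y127.19 F3853
G1 X59.89 Y74.01 F3853
G1 X67.04 Y76.50 F3853
G1 X34.28 Y123.22 F3853
M5
G0 X61.96 Y22.44
M3 S179
G1 X70.47 Y19.74 F3853
G1 X99.28 Y19.61 F3853
G1 X135.30 Y20.54 F3853
G1 X165.45 Y21.02 F3853
G1 X176.66 Y19.54 F3853
M5

Since the viewBox matches the mm dimensions, user units are millimetres directly. The only transform is the Y-flip y_m = 139.12 − y_svg.

Shape 1 is a regular polygon drawn with `<path>`. Its stroke #0000ff means engrave at S179, F3853. After flipping Y the toolpath is (57.86,79.11) → (49.05,71.95) → (37.75,73.12) → (30.59,81.93) → (31.76,93.23) → (40.57,100.39) → (51.87,99.22) → (59.03,90.41) → (57.86,79.11), returning to the start.

Shape 2 is a circle drawn with `<circle>`. Its stroke #ff0000 means score at S584, F1887. After flipping Y the toolpath is (154.79,55.09) → (148.68,73.88) → (132.70,85.50) → (112.94,85.50) → (96.96,73.88) → (90.85,55.09) → (96.96,36.30) → (112.94,24.68) → (132.70,24.68) → (148.68,36.30) → (154.79,55.09), returning to the start.

Shape 3 is a circle drawn with `<circle>`. Its stroke #ff0000 means score at S584, F1887. After flipping Y the toolpath is (188.10,52.98) → (186.43,58.12) → (182.06,61.29) → (176.66,61.29) → (172.29,58.12) → (170.62,52.98) → (172.29,47.84) → (176.66,44.67) → (182.06,44.67) → (186.43,47.84) → (188.10,52.98), returning to the start.

Shape 4 is a rectangle drawn with `<polygon>`. Its stroke #0000ff means engrave at S179, F3853. After flipping Y the toolpath is (69.83,116.98) → (134.86,116.98) → (134.86,81.04) → (69.83,81.04) → (69.83,116.98), returning to the start.

Shape 5 is a closed polygon drawn with `<polygon>`. Its stroke #0000ff means engrave at S179, F3853. After flipping Y the toolpath is (34.28,123.22) → (215.01,108.62) → (36.93,102.67) → (17.46,127.19) → (59.89,74.01) → (67.04,76.50) → (34.28,123.22), returning to the start.

Shape 6 is a cubic bezier drawn with `<path>`. Its stroke #0000ff means engrave at S179, F3853. After flipping Y the toolpath is (61.96,22.44) → (70.47,19.74) → (99.28,19.61) → (135.30,20.54) → (165.45,21.02) → (176.66,19.54).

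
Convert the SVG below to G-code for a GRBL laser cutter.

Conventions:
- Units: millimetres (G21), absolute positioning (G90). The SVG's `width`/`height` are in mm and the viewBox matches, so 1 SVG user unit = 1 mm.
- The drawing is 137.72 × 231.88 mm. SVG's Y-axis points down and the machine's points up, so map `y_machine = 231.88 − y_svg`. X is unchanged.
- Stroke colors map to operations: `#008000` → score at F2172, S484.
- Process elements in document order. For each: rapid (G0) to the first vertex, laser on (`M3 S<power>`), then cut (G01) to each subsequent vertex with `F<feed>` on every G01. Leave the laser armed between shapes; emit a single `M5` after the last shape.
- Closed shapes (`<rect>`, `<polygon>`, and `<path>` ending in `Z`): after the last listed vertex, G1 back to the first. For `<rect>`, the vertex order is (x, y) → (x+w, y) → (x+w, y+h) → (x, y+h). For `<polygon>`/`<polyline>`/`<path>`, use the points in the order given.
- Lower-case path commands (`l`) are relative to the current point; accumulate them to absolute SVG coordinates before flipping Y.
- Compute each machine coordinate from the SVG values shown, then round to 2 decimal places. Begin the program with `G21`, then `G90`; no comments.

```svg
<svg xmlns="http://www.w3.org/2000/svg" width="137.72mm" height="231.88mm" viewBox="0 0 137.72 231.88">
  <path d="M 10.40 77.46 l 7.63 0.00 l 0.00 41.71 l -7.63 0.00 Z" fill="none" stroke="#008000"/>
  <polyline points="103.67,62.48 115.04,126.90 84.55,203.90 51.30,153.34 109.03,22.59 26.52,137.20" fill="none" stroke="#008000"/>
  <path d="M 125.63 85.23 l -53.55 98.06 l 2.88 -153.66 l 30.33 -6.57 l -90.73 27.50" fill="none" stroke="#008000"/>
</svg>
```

1 u = 1 mm; y_m = 231.88 − y.

[1] `<path>` rectangle, #008000→score S484 F2172: (10.40,154.42) → (18.03,154.42) → (18.03,112.71) → (10.40,112.71) → (10.40,154.42) (closed)

[2] `<polyline>` open polyline, #008000→score S484 F2172: (103.67,169.40) → (115.04,104.98) → (84.55,27.98) → (51.30,78.54) → (109.03,209.29) → (26.52,94.68)

[3] `<path>` open polyline, #008000→score S484 F2172: (125.63,146.65) → (72.08,48.59) → (74.96,202.25) → (105.29,208.82) → (14.56,181.32)

G21
G90
G0 X10.40 Y154.42
M3 S484
G01 X18.03 Y154.42 F2172
G01 X18.03 Y112.71 F2172
G01 X10.40 Y112.71 F2172
G01 X10.40 Y154.42 F2172
G0 X103.67 Y169.40
M3 S484
G01 X115.04 Y104.98 F2172
G01 X84.55 Y27.98 F2172
G01 X51.30 Y78.54 F2172
G01 X109.03 Y209.29 F2172
G01 X26.52 Y94.68 F2172
G0 X125.63 Y146.65
M3 S484
G01 X72.08 Y48.59 F2172
G01 X74.96 Y202.25 F2172
G01 X105.29 Y208.82 F2172
G01 X14.56 Y181.32 F2172
M5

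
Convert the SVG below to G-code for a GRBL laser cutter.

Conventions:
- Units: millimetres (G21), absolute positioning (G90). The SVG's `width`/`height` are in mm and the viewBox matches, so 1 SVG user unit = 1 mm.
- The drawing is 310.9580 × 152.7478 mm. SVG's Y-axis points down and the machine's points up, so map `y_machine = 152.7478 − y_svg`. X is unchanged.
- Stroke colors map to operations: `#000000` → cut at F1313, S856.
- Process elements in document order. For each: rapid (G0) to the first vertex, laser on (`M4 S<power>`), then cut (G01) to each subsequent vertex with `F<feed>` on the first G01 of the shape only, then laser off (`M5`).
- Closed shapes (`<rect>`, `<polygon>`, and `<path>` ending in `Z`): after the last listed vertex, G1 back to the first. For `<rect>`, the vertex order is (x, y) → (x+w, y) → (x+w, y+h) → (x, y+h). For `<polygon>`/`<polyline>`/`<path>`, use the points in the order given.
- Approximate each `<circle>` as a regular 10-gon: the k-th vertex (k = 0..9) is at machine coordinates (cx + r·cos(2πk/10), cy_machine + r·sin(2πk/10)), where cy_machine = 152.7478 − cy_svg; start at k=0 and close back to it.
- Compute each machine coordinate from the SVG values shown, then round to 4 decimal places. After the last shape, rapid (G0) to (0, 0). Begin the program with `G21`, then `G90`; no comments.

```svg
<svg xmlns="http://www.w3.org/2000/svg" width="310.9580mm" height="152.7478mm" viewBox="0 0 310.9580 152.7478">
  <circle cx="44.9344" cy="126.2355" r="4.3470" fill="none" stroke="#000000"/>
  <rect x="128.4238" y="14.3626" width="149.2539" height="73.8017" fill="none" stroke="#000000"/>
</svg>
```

G21
G90
G0 X49.2814 Y26.5123
M4 S856
G01 X48.4512 Y29.0674 F1313
G01 X46.2777 Y30.6465
G01 X43.5911 Y30.6465
G01 X41.4176 Y29.0674
G01 X40.5874 Y26.5123
G01 X41.4176 Y23.9572
G01 X43.5911 Y22.3781
G01 X46.2777 Y22.3781
G01 X48.4512 Y23.9572
G01 X49.2814 Y26.5123
M5
G0 X128.4238 Y138.3852
M4 S856
G01 X277.6777 Y138.3852 F1313
G01 X277.6777 Y64.5835
G01 X128.4238 Y64.5835
G01 X128.4238 Y138.3852
M5
G0 X0.0000 Y0.0000

1 u = 1 mm; y_m = 152.7478 − y.

[1] `<circle>` circle, #000000→cut S856 F1313: (49.2814,26.5123) → (48.4512,29.0674) → (46.2777,30.6465) → (43.5911,30.6465) → (41.4176,29.0674) → (40.5874,26.5123) → (41.4176,23.9572) → (43.5911,22.3781) → (46.2777,22.3781) → (48.4512,23.9572) → (49.2814,26.5123) (closed)

[2] `<rect>` rectangle, #000000→cut S856 F1313: (128.4238,138.3852) → (277.6777,138.3852) → (277.6777,64.5835) → (128.4238,64.5835) → (128.4238,138.3852) (closed)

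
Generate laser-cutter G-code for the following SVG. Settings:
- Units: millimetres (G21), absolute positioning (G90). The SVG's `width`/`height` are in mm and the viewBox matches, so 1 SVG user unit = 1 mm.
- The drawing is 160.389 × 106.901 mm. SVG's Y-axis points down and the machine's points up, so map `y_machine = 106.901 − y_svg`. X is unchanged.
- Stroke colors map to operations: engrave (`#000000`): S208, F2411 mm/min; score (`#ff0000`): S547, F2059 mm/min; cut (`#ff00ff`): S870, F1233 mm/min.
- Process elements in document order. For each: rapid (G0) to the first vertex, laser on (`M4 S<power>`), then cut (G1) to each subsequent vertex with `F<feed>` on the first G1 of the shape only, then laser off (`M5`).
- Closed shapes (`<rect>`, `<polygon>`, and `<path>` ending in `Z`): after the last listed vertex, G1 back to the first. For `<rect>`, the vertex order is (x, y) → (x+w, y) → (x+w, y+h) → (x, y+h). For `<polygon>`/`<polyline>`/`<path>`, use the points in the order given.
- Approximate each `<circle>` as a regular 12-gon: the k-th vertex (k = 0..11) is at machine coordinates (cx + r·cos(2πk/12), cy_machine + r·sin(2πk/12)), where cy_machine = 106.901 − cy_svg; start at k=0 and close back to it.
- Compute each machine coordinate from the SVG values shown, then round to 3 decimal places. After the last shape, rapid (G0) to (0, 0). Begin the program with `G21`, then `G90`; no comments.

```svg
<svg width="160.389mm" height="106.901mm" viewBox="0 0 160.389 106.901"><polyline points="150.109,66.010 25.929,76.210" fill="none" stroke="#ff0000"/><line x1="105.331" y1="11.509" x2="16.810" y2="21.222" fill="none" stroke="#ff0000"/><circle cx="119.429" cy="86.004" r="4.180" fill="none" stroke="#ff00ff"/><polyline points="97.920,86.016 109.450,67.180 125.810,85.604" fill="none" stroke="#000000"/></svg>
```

G21
G90
G0 X150.109 Y40.891
M4 S547
G1 X25.929 Y30.691 F2059
M5
G0 X105.331 Y95.392
M4 S547
G1 X16.810 Y85.679 F2059
M5
G0 X123.609 Y20.897
M4 S870
G1 X123.049 Y22.987 F1233
G1 X121.519 Y24.517
G1 X119.429 Y25.077
G1 X117.339 Y24.517
G1 X115.809 Y22.987
G1 X115.249 Y20.897
G1 X115.809 Y18.807
G1 X117.339 Y17.277
G1 X119.429 Y16.717
G1 X121.519 Y17.277
G1 X123.049 Y18.807
G1 X123.609 Y20.897
M5
G0 X97.920 Y20.885
M4 S208
G1 X109.450 Y39.721 F2411
G1 X125.810 Y21.297
M5
G0 X0.000 Y0.000

Since the viewBox matches the mm dimensions, user units are millimetres directly. The only transform is the Y-flip y_m = 106.901 − y_svg.

Shape 1 is a line segment drawn with `<polyline>`. Its stroke #ff0000 means score at S547, F2059. After flipping Y the toolpath is (150.109,40.891) → (25.929,30.691).

Shape 2 is a line segment drawn with `<line>`. Its stroke #ff0000 means score at S547, F2059. After flipping Y the toolpath is (105.331,95.392) → (16.810,85.679).

Shape 3 is a circle drawn with `<circle>`. Its stroke #ff00ff means cut at S870, F1233. After flipping Y the toolpath is (123.609,20.897) → (123.049,22.987) → (121.519,24.517) → (119.429,25.077) → (117.339,24.517) → (115.809,22.987) → (115.249,20.897) → (115.809,18.807) → (117.339,17.277) → (119.429,16.717) → (121.519,17.277) → (123.049,18.807) → (123.609,20.897), returning to the start.

Shape 4 is a open polyline drawn with `<polyline>`. Its stroke #000000 means engrave at S208, F2411. After flipping Y the toolpath is (97.920,20.885) → (109.450,39.721) → (125.810,21.297).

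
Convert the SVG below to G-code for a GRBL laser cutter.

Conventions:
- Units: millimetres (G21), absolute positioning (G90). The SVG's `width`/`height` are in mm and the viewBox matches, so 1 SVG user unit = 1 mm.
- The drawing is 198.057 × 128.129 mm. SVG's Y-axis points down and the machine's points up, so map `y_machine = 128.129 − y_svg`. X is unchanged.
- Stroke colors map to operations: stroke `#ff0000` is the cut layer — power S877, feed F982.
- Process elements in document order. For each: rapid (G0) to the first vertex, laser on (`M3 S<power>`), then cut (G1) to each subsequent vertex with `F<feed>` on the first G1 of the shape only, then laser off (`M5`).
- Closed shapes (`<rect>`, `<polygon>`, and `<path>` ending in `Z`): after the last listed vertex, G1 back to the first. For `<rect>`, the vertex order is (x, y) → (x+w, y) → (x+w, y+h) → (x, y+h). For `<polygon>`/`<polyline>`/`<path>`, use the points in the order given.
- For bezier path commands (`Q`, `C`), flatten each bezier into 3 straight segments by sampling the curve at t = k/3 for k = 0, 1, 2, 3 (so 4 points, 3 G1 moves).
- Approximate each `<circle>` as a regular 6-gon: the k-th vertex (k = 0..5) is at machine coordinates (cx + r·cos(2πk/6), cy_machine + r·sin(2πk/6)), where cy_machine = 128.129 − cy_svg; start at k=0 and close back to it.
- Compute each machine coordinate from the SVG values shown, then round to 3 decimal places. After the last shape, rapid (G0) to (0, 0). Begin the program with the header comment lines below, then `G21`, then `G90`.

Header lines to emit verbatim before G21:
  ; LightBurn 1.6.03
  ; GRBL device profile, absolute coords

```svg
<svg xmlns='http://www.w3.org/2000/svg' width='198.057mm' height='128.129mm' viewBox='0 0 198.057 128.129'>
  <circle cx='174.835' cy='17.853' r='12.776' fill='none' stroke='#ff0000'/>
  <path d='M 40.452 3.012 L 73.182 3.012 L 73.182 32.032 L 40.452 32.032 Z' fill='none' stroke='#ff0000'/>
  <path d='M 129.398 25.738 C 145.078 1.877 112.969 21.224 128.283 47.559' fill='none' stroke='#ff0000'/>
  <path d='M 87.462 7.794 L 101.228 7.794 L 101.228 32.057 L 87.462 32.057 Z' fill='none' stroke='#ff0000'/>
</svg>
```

viewBox `0 0 198.057 128.129` with mm width/height → 1 unit = 1 mm. Flip: y_m = 128.129 − y_svg.

**Shape 1** — `<circle>` circle, stroke `#ff0000` → cut (S877, F982). Machine vertices: (187.611,110.276) → (181.223,121.340) → (168.447,121.340) → (162.059,110.276) → (168.447,99.212) → (181.223,99.212) → (187.611,110.276). Closed: final G1 returns to the first vertex.

**Shape 2** — `<path>` rectangle, stroke `#ff0000` → cut (S877, F982). Machine vertices: (40.452,125.117) → (73.182,125.117) → (73.182,96.097) → (40.452,96.097) → (40.452,125.117). Closed: final G1 returns to the first vertex.

**Shape 3** — `<path>` cubic bezier, stroke `#ff0000` → cut (S877, F982). Control points (SVG): P0=(129.398,25.738), P1=(145.078,1.877), P2=(112.969,21.224), P3=(128.283,47.559); sampled at t=k/3. Machine vertices: (129.398,102.391) → (132.675,113.191) → (125.250,103.234) → (128.283,80.570). Open path.

**Shape 4** — `<path>` rectangle, stroke `#ff0000` → cut (S877, F982). Machine vertices: (87.462,120.335) → (101.228,120.335) → (101.228,96.072) → (87.462,96.072) → (87.462,120.335). Closed: final G1 returns to the first vertex.

; LightBurn 1.6.03
; GRBL device profile, absolute coords
G21
G90
G0 X187.611 Y110.276
M3 S877
G1 X181.223 Y121.340 F982
G1 X168.447 Y121.340
G1 X162.059 Y110.276
G1 X168.447 Y99.212
G1 X181.223 Y99.212
G1 X187.611 Y110.276
M5
G0 X40.452 Y125.117
M3 S877
G1 X73.182 Y125.117 F982
G1 X73.182 Y96.097
G1 X40.452 Y96.097
G1 X40.452 Y125.117
M5
G0 X129.398 Y102.391
M3 S877
G1 X132.675 Y113.191 F982
G1 X125.250 Y103.234
G1 X128.283 Y80.570
M5
G0 X87.462 Y120.335
M3 S877
G1 X101.228 Y120.335 F982
G1 X101.228 Y96.072
G1 X87.462 Y96.072
G1 X87.462 Y120.335
M5
G0 X0.000 Y0.000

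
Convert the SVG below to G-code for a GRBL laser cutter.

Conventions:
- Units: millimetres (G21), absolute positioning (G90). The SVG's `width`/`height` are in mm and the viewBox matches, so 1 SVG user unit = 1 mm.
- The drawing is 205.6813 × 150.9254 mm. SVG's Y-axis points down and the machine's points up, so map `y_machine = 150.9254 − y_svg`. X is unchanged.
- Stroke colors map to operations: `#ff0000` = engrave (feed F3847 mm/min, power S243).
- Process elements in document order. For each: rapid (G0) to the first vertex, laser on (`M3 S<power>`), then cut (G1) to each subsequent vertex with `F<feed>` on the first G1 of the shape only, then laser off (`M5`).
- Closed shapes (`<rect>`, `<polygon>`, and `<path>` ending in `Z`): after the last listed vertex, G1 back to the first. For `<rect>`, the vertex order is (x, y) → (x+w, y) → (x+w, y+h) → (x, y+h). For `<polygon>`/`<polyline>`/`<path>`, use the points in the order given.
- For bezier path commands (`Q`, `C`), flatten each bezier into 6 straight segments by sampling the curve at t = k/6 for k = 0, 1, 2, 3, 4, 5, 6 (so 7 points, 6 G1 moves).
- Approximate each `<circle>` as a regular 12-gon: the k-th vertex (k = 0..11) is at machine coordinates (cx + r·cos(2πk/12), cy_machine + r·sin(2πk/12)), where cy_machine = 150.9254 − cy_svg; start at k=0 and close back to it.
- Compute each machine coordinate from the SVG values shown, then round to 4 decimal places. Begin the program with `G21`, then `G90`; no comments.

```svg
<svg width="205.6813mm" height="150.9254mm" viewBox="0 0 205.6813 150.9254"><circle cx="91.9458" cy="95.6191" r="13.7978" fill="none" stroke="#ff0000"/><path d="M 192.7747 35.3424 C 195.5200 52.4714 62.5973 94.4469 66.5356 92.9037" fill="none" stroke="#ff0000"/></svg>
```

viewBox `0 0 205.6813 150.9254` with mm width/height → 1 unit = 1 mm. Flip: y_m = 150.9254 − y_svg.

**Shape 1** — `<circle>` circle, stroke `#ff0000` → engrave (S243, F3847). Machine vertices: (105.7436,55.3063) → (103.8950,62.2052) → (98.8447,67.2555) → (91.9458,69.1041) → (85.0469,67.2555) → (79.9966,62.2052) → (78.1480,55.3063) → (79.9966,48.4074) → (85.0469,43.3571) → (91.9458,41.5085) → (98.8447,43.3571) → (103.8950,48.4074) → (105.7436,55.3063). Closed: final G1 returns to the first vertex.

**Shape 2** — `<path>` cubic bezier, stroke `#ff0000` → engrave (S243, F3847). Control points (SVG): P0=(192.7747,35.3424), P1=(195.5200,52.4714), P2=(62.5973,94.4469), P3=(66.5356,92.9037); sampled at t=k/6. Machine vertices: (192.7747,115.5830) → (184.1034,105.2645) → (160.3910,92.7039) → (129.2078,79.8003) → (98.1240,68.4527) → (74.7098,60.5602) → (66.5356,58.0217). Open path.

G21
G90
G0 X105.7436 Y55.3063
M3 S243
G1 X103.8950 Y62.2052 F3847
G1 X98.8447 Y67.2555
G1 X91.9458 Y69.1041
G1 X85.0469 Y67.2555
G1 X79.9966 Y62.2052
G1 X78.1480 Y55.3063
G1 X79.9966 Y48.4074
G1 X85.0469 Y43.3571
G1 X91.9458 Y41.5085
G1 X98.8447 Y43.3571
G1 X103.8950 Y48.4074
G1 X105.7436 Y55.3063
M5
G0 X192.7747 Y115.5830
M3 S243
G1 X184.1034 Y105.2645 F3847
G1 X160.3910 Y92.7039
G1 X129.2078 Y79.8003
G1 X98.1240 Y68.4527
G1 X74.7098 Y60.5602
G1 X66.5356 Y58.0217
M5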